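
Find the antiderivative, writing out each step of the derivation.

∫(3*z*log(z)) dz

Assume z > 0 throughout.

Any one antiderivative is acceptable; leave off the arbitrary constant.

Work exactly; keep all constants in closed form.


Step 1. Integrate ∫(3*z*log(z)) dz by parts with u = log(z), dv = (3*z) dz, so v = 3*z**2/2 [assuming z > 0]: now 3*z**2*log(z)/2 + ∫(-3*z/2) dz.
Step 2. Evaluate the standard form: now 3*z**2*log(z)/2 - 3*z**2/4.
Answer: 3*z**2*log(z)/2 - 3*z**2/4.


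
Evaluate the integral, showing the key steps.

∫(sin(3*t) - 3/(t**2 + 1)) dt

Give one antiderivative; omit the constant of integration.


Step 1. Rewrite: now ∫(-3/(t**2 + 1)) dt + ∫(sin(3*t)) dt.
Step 2. Evaluate the standard form: now -3*atan(t) + ∫(sin(3*t)) dt.
Step 3. Evaluate the standard form: now -cos(3*t)/3 - 3*atan(t).
Answer: -cos(3*t)/3 - 3*atan(t).


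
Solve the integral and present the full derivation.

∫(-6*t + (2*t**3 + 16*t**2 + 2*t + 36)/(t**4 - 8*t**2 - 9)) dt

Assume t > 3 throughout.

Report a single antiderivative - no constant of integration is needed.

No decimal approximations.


Step 1. Rewrite: now ∫(-6*t) dt + ∫((2*t**3 + 16*t**2 + 2*t + 36)/(t**4 - 8*t**2 - 9)) dt.
Step 2. Decompose ∫((2*t**3 + 16*t**2 + 2*t + 36)/(t**4 - 8*t**2 - 9)) dt by partial fractions, (2*t**3 + 16*t**2 + 2*t + 36)/(t**4 - 8*t**2 - 9) = -2/(t**2 + 1) - 2/(t + 3) + 4/(t - 3): now ∫(-6*t) dt + ∫(4/(t - 3)) dt + ∫(-2/(t + 3)) dt + ∫(-2/(t**2 + 1)) dt.
Step 3. Evaluate the standard form [assuming t > 3]: now 4*log(t - 3) + ∫(-6*t) dt + ∫(-2/(t + 3)) dt + ∫(-2/(t**2 + 1)) dt.
Step 4. Evaluate the standard form [assuming t > -3]: now 4*log(t - 3) - 2*log(t + 3) + ∫(-6*t) dt + ∫(-2/(t**2 + 1)) dt.
Step 5. Evaluate the standard form: now 4*log(t - 3) - 2*log(t + 3) - 2*atan(t) + ∫(-6*t) dt.
Step 6. Evaluate the standard form: now -3*t**2 + 4*log(t - 3) - 2*log(t + 3) - 2*atan(t).
Answer: -3*t**2 + 4*log(t - 3) - 2*log(t + 3) - 2*atan(t).


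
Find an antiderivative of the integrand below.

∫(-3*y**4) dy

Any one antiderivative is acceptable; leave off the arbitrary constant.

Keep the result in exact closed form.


Answer: -3*y**5/5.


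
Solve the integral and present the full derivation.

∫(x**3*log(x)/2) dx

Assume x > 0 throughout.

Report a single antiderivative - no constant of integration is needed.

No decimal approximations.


Step 1. Integrate ∫(x**3*log(x)/2) dx by parts with u = log(x), dv = (x**3/2) dx, so v = x**4/8 [assuming x > 0]: now x**4*log(x)/8 + ∫(-x**3/8) dx.
Step 2. Evaluate the standard form: now x**4*log(x)/8 - x**4/32.
Answer: x**4*log(x)/8 - x**4/32.


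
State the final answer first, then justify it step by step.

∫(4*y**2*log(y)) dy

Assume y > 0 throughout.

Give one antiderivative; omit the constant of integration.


The answer is 4*y**3*log(y)/3 - 4*y**3/9.
Step 1. Integrate ∫(4*y**2*log(y)) dy by parts with u = log(y), dv = (4*y**2) dy, so v = 4*y**3/3 [assuming y > 0]: now 4*y**3*log(y)/3 + ∫(-4*y**2/3) dy.
Step 2. Evaluate the standard form: now 4*y**3*log(y)/3 - 4*y**3/9.
Answer: 4*y**3*log(y)/3 - 4*y**3/9.


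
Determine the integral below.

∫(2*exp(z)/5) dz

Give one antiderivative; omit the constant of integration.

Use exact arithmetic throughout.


Answer: 2*exp(z)/5.


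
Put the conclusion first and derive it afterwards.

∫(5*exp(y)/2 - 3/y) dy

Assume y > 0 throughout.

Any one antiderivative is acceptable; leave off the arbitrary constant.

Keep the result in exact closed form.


The answer is 5*exp(y)/2 - 3*log(y).
Step 1. Rewrite: now ∫(-3/y) dy + ∫(5*exp(y)/2) dy.
Step 2. Evaluate the standard form [assuming y > 0]: now -3*log(y) + ∫(5*exp(y)/2) dy.
Step 3. Evaluate the standard form: now 5*exp(y)/2 - 3*log(y).
Answer: 5*exp(y)/2 - 3*log(y).


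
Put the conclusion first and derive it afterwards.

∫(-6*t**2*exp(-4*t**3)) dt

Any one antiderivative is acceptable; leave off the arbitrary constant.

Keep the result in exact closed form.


The answer is exp(-4*t**3)/2.
Step 1. Substitute u = t**3, turning ∫(-6*t**2*exp(-4*t**3)) dt into ∫(-2*exp(-4*u)) du: now ∫(-2*exp(-4*u)) du.
Step 2. Evaluate the standard form: now exp(-4*u)/2.
Step 3. Substitute back u = t**3: now exp(-4*t**3)/2.
Answer: exp(-4*t**3)/2.


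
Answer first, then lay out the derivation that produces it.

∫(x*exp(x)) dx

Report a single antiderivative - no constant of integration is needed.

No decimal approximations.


The answer is x*exp(x) - exp(x).
Step 1. Integrate ∫(x*exp(x)) dx by parts with u = x, dv = (exp(x)) dx, so v = exp(x): now x*exp(x) + ∫(-exp(x)) dx.
Step 2. Evaluate the standard form: now x*exp(x) - exp(x).
Answer: x*exp(x) - exp(x).


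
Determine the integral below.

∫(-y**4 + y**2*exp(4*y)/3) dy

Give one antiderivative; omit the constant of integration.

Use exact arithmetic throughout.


Answer: -y**5/5 + y**2*exp(4*y)/12 - y*exp(4*y)/24 + exp(4*y)/96.


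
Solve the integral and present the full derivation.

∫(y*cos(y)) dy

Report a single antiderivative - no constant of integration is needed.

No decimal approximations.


Step 1. Integrate ∫(y*cos(y)) dy by parts with u = y, dv = (cos(y)) dy, so v = sin(y): now y*sin(y) + ∫(-sin(y)) dy.
Step 2. Evaluate the standard form: now y*sin(y) + cos(y).
Answer: y*sin(y) + cos(y).


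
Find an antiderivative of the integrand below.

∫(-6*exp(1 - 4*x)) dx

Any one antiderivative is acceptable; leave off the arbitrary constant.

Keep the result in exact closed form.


Answer: 3*exp(1 - 4*x)/2.


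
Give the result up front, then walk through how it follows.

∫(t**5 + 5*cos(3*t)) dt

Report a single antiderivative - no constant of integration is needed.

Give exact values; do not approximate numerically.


The answer is t**6/6 + 5*sin(3*t)/3.
Step 1. Rewrite: now ∫(t**5) dt + ∫(5*cos(3*t)) dt.
Step 2. Evaluate the standard form: now t**6/6 + ∫(5*cos(3*t)) dt.
Step 3. Evaluate the standard form: now t**6/6 + 5*sin(3*t)/3.
Answer: t**6/6 + 5*sin(3*t)/3.


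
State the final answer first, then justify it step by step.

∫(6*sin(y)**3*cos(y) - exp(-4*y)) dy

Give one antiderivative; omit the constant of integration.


The answer is 3*sin(y)**4/2 + exp(-4*y)/4.
Step 1. Rewrite: now ∫(6*sin(y)**3*cos(y)) dy + ∫(-exp(-4*y)) dy.
Step 2. Substitute u = sin(y), turning ∫(6*sin(y)**3*cos(y)) dy into ∫(6*u**3) du: now ∫(6*u**3) du + ∫(-exp(-4*y)) dy.
Step 3. Evaluate the standard form: now 3*u**4/2 + ∫(-exp(-4*y)) dy.
Step 4. Substitute back u = sin(y): now 3*sin(y)**4/2 + ∫(-exp(-4*y)) dy.
Step 5. Evaluate the standard form: now 3*sin(y)**4/2 + exp(-4*y)/4.
Answer: 3*sin(y)**4/2 + exp(-4*y)/4.


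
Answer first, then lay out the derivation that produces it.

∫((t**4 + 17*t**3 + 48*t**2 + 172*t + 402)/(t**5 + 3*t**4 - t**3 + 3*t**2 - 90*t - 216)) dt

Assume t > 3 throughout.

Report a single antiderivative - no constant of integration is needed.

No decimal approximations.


The answer is 3*log(t - 3) - log(t + 2) - log(t + 4) - atan(t/3)/3.
Step 1. Decompose ∫((t**4 + 17*t**3 + 48*t**2 + 172*t + 402)/(t**5 + 3*t**4 - t**3 + 3*t**2 - 90*t - 216)) dt by partial fractions, (t**4 + 17*t**3 + 48*t**2 + 172*t + 402)/(t**5 + 3*t**4 - t**3 + 3*t**2 - 90*t - 216) = -1/(t**2 + 9) - 1/(t + 4) - 1/(t + 2) + 3/(t - 3): now ∫(3/(t - 3)) dt + ∫(-1/(t + 2)) dt + ∫(-1/(t + 4)) dt + ∫(-1/(t**2 + 9)) dt.
Step 2. Evaluate the standard form [assuming t > -4]: now -log(t + 4) + ∫(3/(t - 3)) dt + ∫(-1/(t + 2)) dt + ∫(-1/(t**2 + 9)) dt.
Step 3. Evaluate the standard form [assuming t > 3]: now 3*log(t - 3) - log(t + 4) + ∫(-1/(t + 2)) dt + ∫(-1/(t**2 + 9)) dt.
Step 4. Evaluate the standard form [assuming t > -2]: now 3*log(t - 3) - log(t + 2) - log(t + 4) + ∫(-1/(t**2 + 9)) dt.
Step 5. Evaluate the standard form: now 3*log(t - 3) - log(t + 2) - log(t + 4) - atan(t/3)/3.
Answer: 3*log(t - 3) - log(t + 2) - log(t + 4) - atan(t/3)/3.


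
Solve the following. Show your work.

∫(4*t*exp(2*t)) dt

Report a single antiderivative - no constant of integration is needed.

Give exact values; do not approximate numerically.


Step 1. Integrate ∫(4*t*exp(2*t)) dt by parts with u = t, dv = (4*exp(2*t)) dt, so v = 2*exp(2*t): now 2*t*exp(2*t) + ∫(-2*exp(2*t)) dt.
Step 2. Evaluate the standard form: now 2*t*exp(2*t) - exp(2*t).
Answer: 2*t*exp(2*t) - exp(2*t).


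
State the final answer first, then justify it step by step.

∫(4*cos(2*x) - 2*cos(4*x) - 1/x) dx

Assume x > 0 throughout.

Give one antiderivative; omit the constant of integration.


The answer is -log(x) + 2*sin(2*x) - sin(4*x)/2.
Step 1. Rewrite: now ∫(-1/x) dx + ∫(4*cos(2*x)) dx + ∫(-2*cos(4*x)) dx.
Step 2. Evaluate the standard form [assuming x > 0]: now -log(x) + ∫(4*cos(2*x)) dx + ∫(-2*cos(4*x)) dx.
Step 3. Evaluate the standard form: now -log(x) - sin(4*x)/2 + ∫(4*cos(2*x)) dx.
Step 4. Evaluate the standard form: now -log(x) + 2*sin(2*x) - sin(4*x)/2.
Answer: -log(x) + 2*sin(2*x) - sin(4*x)/2.


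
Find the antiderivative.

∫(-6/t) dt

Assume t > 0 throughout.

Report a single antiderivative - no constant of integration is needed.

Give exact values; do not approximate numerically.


Answer: -6*log(t).


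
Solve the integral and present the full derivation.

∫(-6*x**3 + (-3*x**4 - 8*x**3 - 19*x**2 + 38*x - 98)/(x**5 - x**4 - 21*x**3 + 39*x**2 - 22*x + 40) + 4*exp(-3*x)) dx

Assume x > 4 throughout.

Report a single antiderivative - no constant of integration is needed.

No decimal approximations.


Step 1. Rewrite: now ∫(-6*x**3) dx + ∫((-3*x**4 - 8*x**3 - 19*x**2 + 38*x - 98)/(x**5 - x**4 - 21*x**3 + 39*x**2 - 22*x + 40)) dx + ∫(4*exp(-3*x)) dx.
Step 2. Evaluate the standard form: now ∫(-6*x**3) dx + ∫((-3*x**4 - 8*x**3 - 19*x**2 + 38*x - 98)/(x**5 - x**4 - 21*x**3 + 39*x**2 - 22*x + 40)) dx - 4*exp(-3*x)/3.
Step 3. Decompose ∫((-3*x**4 - 8*x**3 - 19*x**2 + 38*x - 98)/(x**5 - x**4 - 21*x**3 + 39*x**2 - 22*x + 40)) dx by partial fractions, (-3*x**4 - 8*x**3 - 19*x**2 + 38*x - 98)/(x**5 - x**4 - 21*x**3 + 39*x**2 - 22*x + 40) = -2/(x**2 + 1) - 1/(x + 5) + 3/(x - 2) - 5/(x - 4): now ∫(-6*x**3) dx + ∫(-5/(x - 4)) dx + ∫(3/(x - 2)) dx + ∫(-1/(x + 5)) dx + ∫(-2/(x**2 + 1)) dx - 4*exp(-3*x)/3.
Step 4. Evaluate the standard form [assuming x > -5]: now -log(x + 5) + ∫(-6*x**3) dx + ∫(-5/(x - 4)) dx + ∫(3/(x - 2)) dx + ∫(-2/(x**2 + 1)) dx - 4*exp(-3*x)/3.
Step 5. Evaluate the standard form [assuming x > 2]: now 3*log(x - 2) - log(x + 5) + ∫(-6*x**3) dx + ∫(-5/(x - 4)) dx + ∫(-2/(x**2 + 1)) dx - 4*exp(-3*x)/3.
Step 6. Evaluate the standard form [assuming x > 4]: now -5*log(x - 4) + 3*log(x - 2) - log(x + 5) + ∫(-6*x**3) dx + ∫(-2/(x**2 + 1)) dx - 4*exp(-3*x)/3.
Step 7. Evaluate the standard form: now -5*log(x - 4) + 3*log(x - 2) - log(x + 5) - 2*atan(x) + ∫(-6*x**3) dx - 4*exp(-3*x)/3.
Step 8. Evaluate the standard form: now -3*x**4/2 - 5*log(x - 4) + 3*log(x - 2) - log(x + 5) - 2*atan(x) - 4*exp(-3*x)/3.
Answer: -3*x**4/2 - 5*log(x - 4) + 3*log(x - 2) - log(x + 5) - 2*atan(x) - 4*exp(-3*x)/3.


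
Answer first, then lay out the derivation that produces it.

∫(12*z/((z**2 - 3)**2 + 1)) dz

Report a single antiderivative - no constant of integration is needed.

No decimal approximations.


The answer is 6*atan(z**2 - 3).
Step 1. Substitute u = z**2 - 3, turning ∫(12*z/((z**2 - 3)**2 + 1)) dz into ∫(6/(u**2 + 1)) du: now ∫(6/(u**2 + 1)) du.
Step 2. Evaluate the standard form: now 6*atan(u).
Step 3. Substitute back u = z**2 - 3: now 6*atan(z**2 - 3).
Answer: 6*atan(z**2 - 3).


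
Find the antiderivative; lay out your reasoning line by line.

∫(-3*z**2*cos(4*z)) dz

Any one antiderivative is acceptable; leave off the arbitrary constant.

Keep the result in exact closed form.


Step 1. Integrate ∫(-3*z**2*cos(4*z)) dz by parts with u = z**2, dv = (-3*cos(4*z)) dz, so v = -3*sin(4*z)/4: now -3*z**2*sin(4*z)/4 + ∫(3*z*sin(4*z)/2) dz.
Step 2. Integrate ∫(3*z*sin(4*z)/2) dz by parts with u = z, dv = (3*sin(4*z)/2) dz, so v = -3*cos(4*z)/8: now -3*z**2*sin(4*z)/4 - 3*z*cos(4*z)/8 + ∫(3*cos(4*z)/8) dz.
Step 3. Evaluate the standard form: now -3*z**2*sin(4*z)/4 - 3*z*cos(4*z)/8 + 3*sin(4*z)/32.
Answer: -3*z**2*sin(4*z)/4 - 3*z*cos(4*z)/8 + 3*sin(4*z)/32.


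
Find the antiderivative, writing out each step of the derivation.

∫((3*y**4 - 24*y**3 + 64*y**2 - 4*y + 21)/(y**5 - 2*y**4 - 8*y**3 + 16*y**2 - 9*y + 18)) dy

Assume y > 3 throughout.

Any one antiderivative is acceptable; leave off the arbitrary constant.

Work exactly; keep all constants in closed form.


Step 1. Decompose ∫((3*y**4 - 24*y**3 + 64*y**2 - 4*y + 21)/(y**5 - 2*y**4 - 8*y**3 + 16*y**2 - 9*y + 18)) dy by partial fractions, (3*y**4 - 24*y**3 + 64*y**2 - 4*y + 21)/(y**5 - 2*y**4 - 8*y**3 + 16*y**2 - 9*y + 18) = -2/(y**2 + 1) + 5/(y + 3) - 5/(y - 2) + 3/(y - 3): now ∫(3/(y - 3)) dy + ∫(-5/(y - 2)) dy + ∫(5/(y + 3)) dy + ∫(-2/(y**2 + 1)) dy.
Step 2. Evaluate the standard form [assuming y > -3]: now 5*log(y + 3) + ∫(3/(y - 3)) dy + ∫(-5/(y - 2)) dy + ∫(-2/(y**2 + 1)) dy.
Step 3. Evaluate the standard form [assuming y > 3]: now 3*log(y - 3) + 5*log(y + 3) + ∫(-5/(y - 2)) dy + ∫(-2/(y**2 + 1)) dy.
Step 4. Evaluate the standard form [assuming y > 2]: now 3*log(y - 3) - 5*log(y - 2) + 5*log(y + 3) + ∫(-2/(y**2 + 1)) dy.
Step 5. Evaluate the standard form: now 3*log(y - 3) - 5*log(y - 2) + 5*log(y + 3) - 2*atan(y).
Answer: 3*log(y - 3) - 5*log(y - 2) + 5*log(y + 3) - 2*atan(y).


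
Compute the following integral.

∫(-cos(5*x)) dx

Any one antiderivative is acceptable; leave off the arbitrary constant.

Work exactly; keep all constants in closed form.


Answer: -sin(5*x)/5.


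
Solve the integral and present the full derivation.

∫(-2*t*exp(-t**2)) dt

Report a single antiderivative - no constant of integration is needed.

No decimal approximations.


Step 1. Substitute u = t**2, turning ∫(-2*t*exp(-t**2)) dt into ∫(-exp(-u)) du: now ∫(-exp(-u)) du.
Step 2. Evaluate the standard form: now exp(-u).
Step 3. Substitute back u = t**2: now exp(-t**2).
Answer: exp(-t**2).


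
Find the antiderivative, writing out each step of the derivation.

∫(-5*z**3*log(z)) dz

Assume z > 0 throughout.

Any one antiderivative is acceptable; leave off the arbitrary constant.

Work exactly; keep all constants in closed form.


Step 1. Integrate ∫(-5*z**3*log(z)) dz by parts with u = log(z), dv = (-5*z**3) dz, so v = -5*z**4/4 [assuming z > 0]: now -5*z**4*log(z)/4 + ∫(5*z**3/4) dz.
Step 2. Evaluate the standard form: now -5*z**4*log(z)/4 + 5*z**4/16.
Answer: -5*z**4*log(z)/4 + 5*z**4/16.


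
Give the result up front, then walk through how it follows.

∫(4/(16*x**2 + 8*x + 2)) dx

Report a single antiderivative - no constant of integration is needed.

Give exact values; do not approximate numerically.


The answer is atan(4*x + 1).
Step 1. Substitute u = 4*x + 1, turning ∫(4/(16*x**2 + 8*x + 2)) dx into ∫(1/(u**2 + 1)) du: now ∫(1/(u**2 + 1)) du.
Step 2. Evaluate the standard form: now atan(u).
Step 3. Substitute back u = 4*x + 1: now atan(4*x + 1).
Answer: atan(4*x + 1).


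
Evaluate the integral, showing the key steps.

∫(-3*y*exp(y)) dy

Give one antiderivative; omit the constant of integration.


Step 1. Integrate ∫(-3*y*exp(y)) dy by parts with u = y, dv = (-3*exp(y)) dy, so v = -3*exp(y): now -3*y*exp(y) + ∫(3*exp(y)) dy.
Step 2. Evaluate the standard form: now -3*y*exp(y) + 3*exp(y).
Answer: -3*y*exp(y) + 3*exp(y).


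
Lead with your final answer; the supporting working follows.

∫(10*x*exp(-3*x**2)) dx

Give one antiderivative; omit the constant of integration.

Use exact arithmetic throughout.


The answer is -5*exp(-3*x**2)/3.
Step 1. Substitute u = x**2, turning ∫(10*x*exp(-3*x**2)) dx into ∫(5*exp(-3*u)) du: now ∫(5*exp(-3*u)) du.
Step 2. Evaluate the standard form: now -5*exp(-3*u)/3.
Step 3. Substitute back u = x**2: now -5*exp(-3*x**2)/3.
Answer: -5*exp(-3*x**2)/3.


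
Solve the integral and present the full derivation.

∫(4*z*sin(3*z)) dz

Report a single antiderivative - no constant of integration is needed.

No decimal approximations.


Step 1. Integrate ∫(4*z*sin(3*z)) dz by parts with u = z, dv = (4*sin(3*z)) dz, so v = -4*cos(3*z)/3: now -4*z*cos(3*z)/3 + ∫(4*cos(3*z)/3) dz.
Step 2. Evaluate the standard form: now -4*z*cos(3*z)/3 + 4*sin(3*z)/9.
Answer: -4*z*cos(3*z)/3 + 4*sin(3*z)/9.


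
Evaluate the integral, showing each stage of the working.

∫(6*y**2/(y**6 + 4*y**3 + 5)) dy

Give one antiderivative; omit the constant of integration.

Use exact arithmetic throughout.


Step 1. Substitute u = y**3 + 2, turning ∫(6*y**2/(y**6 + 4*y**3 + 5)) dy into ∫(2/(u**2 + 1)) du: now ∫(2/(u**2 + 1)) du.
Step 2. Evaluate the standard form: now 2*atan(u).
Step 3. Substitute back u = y**3 + 2: now 2*atan(y**3 + 2).
Answer: 2*atan(y**3 + 2).


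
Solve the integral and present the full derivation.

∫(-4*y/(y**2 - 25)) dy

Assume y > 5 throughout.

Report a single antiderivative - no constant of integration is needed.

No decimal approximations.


Step 1. Decompose ∫(-4*y/(y**2 - 25)) dy by partial fractions, -4*y/(y**2 - 25) = -2/(y + 5) - 2/(y - 5): now ∫(-2/(y - 5)) dy + ∫(-2/(y + 5)) dy.
Step 2. Evaluate the standard form [assuming y > -5]: now -2*log(y + 5) + ∫(-2/(y - 5)) dy.
Step 3. Evaluate the standard form [assuming y > 5]: now -2*log(y - 5) - 2*log(y + 5).
Answer: -2*log(y - 5) - 2*log(y + 5).


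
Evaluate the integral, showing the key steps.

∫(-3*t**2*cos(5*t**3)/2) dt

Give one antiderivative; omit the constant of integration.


Step 1. Substitute u = t**3, turning ∫(-3*t**2*cos(5*t**3)/2) dt into ∫(-cos(5*u)/2) du: now ∫(-cos(5*u)/2) du.
Step 2. Evaluate the standard form: now -sin(5*u)/10.
Step 3. Substitute back u = t**3: now -sin(5*t**3)/10.
Answer: -sin(5*t**3)/10.


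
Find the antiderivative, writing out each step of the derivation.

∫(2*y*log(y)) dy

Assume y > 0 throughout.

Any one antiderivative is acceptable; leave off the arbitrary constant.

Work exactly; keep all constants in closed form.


Step 1. Integrate ∫(2*y*log(y)) dy by parts with u = log(y), dv = (2*y) dy, so v = y**2 [assuming y > 0]: now y**2*log(y) + ∫(-y) dy.
Step 2. Evaluate the standard form: now y**2*log(y) - y**2/2.
Answer: y**2*log(y) - y**2/2.


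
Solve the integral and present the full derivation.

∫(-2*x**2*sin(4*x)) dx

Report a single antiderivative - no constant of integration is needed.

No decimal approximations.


Step 1. Integrate ∫(-2*x**2*sin(4*x)) dx by parts with u = x**2, dv = (-2*sin(4*x)) dx, so v = cos(4*x)/2: now x**2*cos(4*x)/2 + ∫(-x*cos(4*x)) dx.
Step 2. Integrate ∫(-x*cos(4*x)) dx by parts with u = x, dv = (-cos(4*x)) dx, so v = -sin(4*x)/4: now x**2*cos(4*x)/2 - x*sin(4*x)/4 + ∫(sin(4*x)/4) dx.
Step 3. Evaluate the standard form: now x**2*cos(4*x)/2 - x*sin(4*x)/4 - cos(4*x)/16.
Answer: x**2*cos(4*x)/2 - x*sin(4*x)/4 - cos(4*x)/16.


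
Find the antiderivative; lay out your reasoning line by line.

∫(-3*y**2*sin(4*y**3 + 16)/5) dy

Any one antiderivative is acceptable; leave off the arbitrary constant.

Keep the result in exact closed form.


Step 1. Substitute u = y**3 + 4, turning ∫(-3*y**2*sin(4*y**3 + 16)/5) dy into ∫(-sin(4*u)/5) du: now ∫(-sin(4*u)/5) du.
Step 2. Evaluate the standard form: now cos(4*u)/20.
Step 3. Substitute back u = y**3 + 4: now cos(4*y**3 + 16)/20.
Answer: cos(4*y**3 + 16)/20.


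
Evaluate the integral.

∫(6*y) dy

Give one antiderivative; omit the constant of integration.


Answer: 3*y**2.


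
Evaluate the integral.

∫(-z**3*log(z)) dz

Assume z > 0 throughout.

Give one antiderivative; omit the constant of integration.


Answer: -z**4*log(z)/4 + z**4/16.


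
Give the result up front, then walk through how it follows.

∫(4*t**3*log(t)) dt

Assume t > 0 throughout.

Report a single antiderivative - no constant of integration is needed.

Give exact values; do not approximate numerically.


The answer is t**4*log(t) - t**4/4.
Step 1. Integrate ∫(4*t**3*log(t)) dt by parts with u = log(t), dv = (4*t**3) dt, so v = t**4 [assuming t > 0]: now t**4*log(t) + ∫(-t**3) dt.
Step 2. Evaluate the standard form: now t**4*log(t) - t**4/4.
Answer: t**4*log(t) - t**4/4.


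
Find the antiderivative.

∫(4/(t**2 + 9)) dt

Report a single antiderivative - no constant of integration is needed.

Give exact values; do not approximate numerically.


Answer: 4*atan(t/3)/3.


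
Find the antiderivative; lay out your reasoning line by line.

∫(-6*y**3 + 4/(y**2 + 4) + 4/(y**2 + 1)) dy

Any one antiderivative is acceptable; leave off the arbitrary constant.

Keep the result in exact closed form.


Step 1. Rewrite: now ∫(-6*y**3) dy + ∫(4/(y**2 + 1)) dy + ∫(4/(y**2 + 4)) dy.
Step 2. Evaluate the standard form: now -3*y**4/2 + ∫(4/(y**2 + 1)) dy + ∫(4/(y**2 + 4)) dy.
Step 3. Evaluate the standard form: now -3*y**4/2 + 4*atan(y) + ∫(4/(y**2 + 4)) dy.
Step 4. Evaluate the standard form: now -3*y**4/2 + 2*atan(y/2) + 4*atan(y).
Answer: -3*y**4/2 + 2*atan(y/2) + 4*atan(y).


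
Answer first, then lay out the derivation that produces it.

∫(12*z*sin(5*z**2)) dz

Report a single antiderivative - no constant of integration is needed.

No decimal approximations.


The answer is -6*cos(5*z**2)/5.
Step 1. Substitute u = z**2, turning ∫(12*z*sin(5*z**2)) dz into ∫(6*sin(5*u)) du: now ∫(6*sin(5*u)) du.
Step 2. Evaluate the standard form: now -6*cos(5*u)/5.
Step 3. Substitute back u = z**2: now -6*cos(5*z**2)/5.
Answer: -6*cos(5*z**2)/5.


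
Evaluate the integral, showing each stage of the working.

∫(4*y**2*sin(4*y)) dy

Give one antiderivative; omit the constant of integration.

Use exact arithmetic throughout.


Step 1. Integrate ∫(4*y**2*sin(4*y)) dy by parts with u = y**2, dv = (4*sin(4*y)) dy, so v = -cos(4*y): now -y**2*cos(4*y) + ∫(2*y*cos(4*y)) dy.
Step 2. Integrate ∫(2*y*cos(4*y)) dy by parts with u = y, dv = (2*cos(4*y)) dy, so v = sin(4*y)/2: now -y**2*cos(4*y) + y*sin(4*y)/2 + ∫(-sin(4*y)/2) dy.
Step 3. Evaluate the standard form: now -y**2*cos(4*y) + y*sin(4*y)/2 + cos(4*y)/8.
Answer: -y**2*cos(4*y) + y*sin(4*y)/2 + cos(4*y)/8.


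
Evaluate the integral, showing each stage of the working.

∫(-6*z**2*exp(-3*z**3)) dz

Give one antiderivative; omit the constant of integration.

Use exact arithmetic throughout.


Step 1. Substitute u = z**3, turning ∫(-6*z**2*exp(-3*z**3)) dz into ∫(-2*exp(-3*u)) du: now ∫(-2*exp(-3*u)) du.
Step 2. Evaluate the standard form: now 2*exp(-3*u)/3.
Step 3. Substitute back u = z**3: now 2*exp(-3*z**3)/3.
Answer: 2*exp(-3*z**3)/3.


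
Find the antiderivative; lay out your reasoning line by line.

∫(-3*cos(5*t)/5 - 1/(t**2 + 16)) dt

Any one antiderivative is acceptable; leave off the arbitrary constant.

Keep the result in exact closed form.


Step 1. Rewrite: now ∫(-1/(t**2 + 16)) dt + ∫(-3*cos(5*t)/5) dt.
Step 2. Evaluate the standard form: now -atan(t/4)/4 + ∫(-3*cos(5*t)/5) dt.
Step 3. Evaluate the standard form: now -3*sin(5*t)/25 - atan(t/4)/4.
Answer: -3*sin(5*t)/25 - atan(t/4)/4.


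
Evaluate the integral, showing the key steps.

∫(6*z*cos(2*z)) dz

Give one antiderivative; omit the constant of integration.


Step 1. Integrate ∫(6*z*cos(2*z)) dz by parts with u = z, dv = (6*cos(2*z)) dz, so v = 3*sin(2*z): now 3*z*sin(2*z) + ∫(-3*sin(2*z)) dz.
Step 2. Evaluate the standard form: now 3*z*sin(2*z) + 3*cos(2*z)/2.
Answer: 3*z*sin(2*z) + 3*cos(2*z)/2.


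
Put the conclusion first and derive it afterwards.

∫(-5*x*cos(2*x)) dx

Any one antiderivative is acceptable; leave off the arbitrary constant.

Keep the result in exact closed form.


The answer is -5*x*sin(2*x)/2 - 5*cos(2*x)/4.
Step 1. Integrate ∫(-5*x*cos(2*x)) dx by parts with u = x, dv = (-5*cos(2*x)) dx, so v = -5*sin(2*x)/2: now -5*x*sin(2*x)/2 + ∫(5*sin(2*x)/2) dx.
Step 2. Evaluate the standard form: now -5*x*sin(2*x)/2 - 5*cos(2*x)/4.
Answer: -5*x*sin(2*x)/2 - 5*cos(2*x)/4.


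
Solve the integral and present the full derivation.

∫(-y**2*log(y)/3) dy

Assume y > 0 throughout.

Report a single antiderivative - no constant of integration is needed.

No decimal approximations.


Step 1. Integrate ∫(-y**2*log(y)/3) dy by parts with u = log(y), dv = (-y**2/3) dy, so v = -y**3/9 [assuming y > 0]: now -y**3*log(y)/9 + ∫(y**2/9) dy.
Step 2. Evaluate the standard form: now -y**3*log(y)/9 + y**3/27.
Answer: -y**3*log(y)/9 + y**3/27.


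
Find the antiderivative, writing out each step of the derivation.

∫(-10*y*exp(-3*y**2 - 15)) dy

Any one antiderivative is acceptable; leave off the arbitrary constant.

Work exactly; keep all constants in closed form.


Step 1. Substitute u = y**2 + 5, turning ∫(-10*y*exp(-3*y**2 - 15)) dy into ∫(-5*exp(-3*u)) du: now ∫(-5*exp(-3*u)) du.
Step 2. Evaluate the standard form: now 5*exp(-3*u)/3.
Step 3. Substitute back u = y**2 + 5: now 5*exp(-3*y**2 - 15)/3.
Answer: 5*exp(-3*y**2 - 15)/3.


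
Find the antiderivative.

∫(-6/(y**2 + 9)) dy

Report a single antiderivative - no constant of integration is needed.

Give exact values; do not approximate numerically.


Answer: -2*atan(y/3).


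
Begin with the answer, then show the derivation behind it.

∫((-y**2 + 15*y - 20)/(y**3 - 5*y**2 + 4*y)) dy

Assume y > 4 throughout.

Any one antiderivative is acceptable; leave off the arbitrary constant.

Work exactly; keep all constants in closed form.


The answer is -5*log(y) + 2*log(y - 4) + 2*log(y - 1).
Step 1. Decompose ∫((-y**2 + 15*y - 20)/(y**3 - 5*y**2 + 4*y)) dy by partial fractions, (-y**2 + 15*y - 20)/(y**3 - 5*y**2 + 4*y) = 2/(y - 1) + 2/(y - 4) - 5/y: now ∫(-5/y) dy + ∫(2/(y - 4)) dy + ∫(2/(y - 1)) dy.
Step 2. Evaluate the standard form [assuming y > 1]: now 2*log(y - 1) + ∫(-5/y) dy + ∫(2/(y - 4)) dy.
Step 3. Evaluate the standard form [assuming y > 4]: now 2*log(y - 4) + 2*log(y - 1) + ∫(-5/y) dy.
Step 4. Evaluate the standard form [assuming y > 0]: now -5*log(y) + 2*log(y - 4) + 2*log(y - 1).
Answer: -5*log(y) + 2*log(y - 4) + 2*log(y - 1).


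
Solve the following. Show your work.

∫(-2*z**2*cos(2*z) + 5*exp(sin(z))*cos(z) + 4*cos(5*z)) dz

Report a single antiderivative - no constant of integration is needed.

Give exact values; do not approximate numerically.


Step 1. Rewrite: now ∫(-2*z**2*cos(2*z)) dz + ∫(5*exp(sin(z))*cos(z)) dz + ∫(4*cos(5*z)) dz.
Step 2. Evaluate the standard form: now 4*sin(5*z)/5 + ∫(-2*z**2*cos(2*z)) dz + ∫(5*exp(sin(z))*cos(z)) dz.
Step 3. Substitute u = sin(z), turning ∫(5*exp(sin(z))*cos(z)) dz into ∫(5*exp(u)) du: now 4*sin(5*z)/5 + ∫(-2*z**2*cos(2*z)) dz + ∫(5*exp(u)) du.
Step 4. Evaluate the standard form: now 5*exp(u) + 4*sin(5*z)/5 + ∫(-2*z**2*cos(2*z)) dz.
Step 5. Substitute back u = sin(z): now 5*exp(sin(z)) + 4*sin(5*z)/5 + ∫(-2*z**2*cos(2*z)) dz.
Step 6. Integrate ∫(-2*z**2*cos(2*z)) dz by parts with u = z**2, dv = (-2*cos(2*z)) dz, so v = -sin(2*z): now -z**2*sin(2*z) + 5*exp(sin(z)) + 4*sin(5*z)/5 + ∫(2*z*sin(2*z)) dz.
Step 7. Integrate ∫(2*z*sin(2*z)) dz by parts with u = z, dv = (2*sin(2*z)) dz, so v = -cos(2*z): now -z**2*sin(2*z) - z*cos(2*z) + 5*exp(sin(z)) + 4*sin(5*z)/5 + ∫(cos(2*z)) dz.
Step 8. Evaluate the standard form: now -z**2*sin(2*z) - z*cos(2*z) + 5*exp(sin(z)) + sin(2*z)/2 + 4*sin(5*z)/5.
Answer: -z**2*sin(2*z) - z*cos(2*z) + 5*exp(sin(z)) + sin(2*z)/2 + 4*sin(5*z)/5.


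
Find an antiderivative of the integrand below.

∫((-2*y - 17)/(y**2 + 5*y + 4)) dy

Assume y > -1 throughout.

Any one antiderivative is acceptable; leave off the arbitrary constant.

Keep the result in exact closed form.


Answer: -5*log(y + 1) + 3*log(y + 4).


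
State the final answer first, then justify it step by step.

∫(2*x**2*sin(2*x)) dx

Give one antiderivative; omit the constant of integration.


The answer is -x**2*cos(2*x) + x*sin(2*x) + cos(2*x)/2.
Step 1. Integrate ∫(2*x**2*sin(2*x)) dx by parts with u = x**2, dv = (2*sin(2*x)) dx, so v = -cos(2*x): now -x**2*cos(2*x) + ∫(2*x*cos(2*x)) dx.
Step 2. Integrate ∫(2*x*cos(2*x)) dx by parts with u = x, dv = (2*cos(2*x)) dx, so v = sin(2*x): now -x**2*cos(2*x) + x*sin(2*x) + ∫(-sin(2*x)) dx.
Step 3. Evaluate the standard form: now -x**2*cos(2*x) + x*sin(2*x) + cos(2*x)/2.
Answer: -x**2*cos(2*x) + x*sin(2*x) + cos(2*x)/2.


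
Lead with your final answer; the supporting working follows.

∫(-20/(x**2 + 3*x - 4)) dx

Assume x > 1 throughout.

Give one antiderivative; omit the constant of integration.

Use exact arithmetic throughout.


The answer is -4*log(x - 1) + 4*log(x + 4).
Step 1. Decompose ∫(-20/(x**2 + 3*x - 4)) dx by partial fractions, -20/(x**2 + 3*x - 4) = 4/(x + 4) - 4/(x - 1): now ∫(-4/(x - 1)) dx + ∫(4/(x + 4)) dx.
Step 2. Evaluate the standard form [assuming x > 1]: now -4*log(x - 1) + ∫(4/(x + 4)) dx.
Step 3. Evaluate the standard form [assuming x > -4]: now -4*log(x - 1) + 4*log(x + 4).
Answer: -4*log(x - 1) + 4*log(x + 4).


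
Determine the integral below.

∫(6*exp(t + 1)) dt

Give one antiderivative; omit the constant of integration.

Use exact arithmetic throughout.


Answer: 6*exp(t + 1).


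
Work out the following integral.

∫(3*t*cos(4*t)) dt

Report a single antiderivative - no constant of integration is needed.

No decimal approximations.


Answer: 3*t*sin(4*t)/4 + 3*cos(4*t)/16.


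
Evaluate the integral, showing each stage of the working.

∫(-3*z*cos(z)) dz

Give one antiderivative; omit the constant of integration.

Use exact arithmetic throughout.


Step 1. Integrate ∫(-3*z*cos(z)) dz by parts with u = z, dv = (-3*cos(z)) dz, so v = -3*sin(z): now -3*z*sin(z) + ∫(3*sin(z)) dz.
Step 2. Evaluate the standard form: now -3*z*sin(z) - 3*cos(z).
Answer: -3*z*sin(z) - 3*cos(z).


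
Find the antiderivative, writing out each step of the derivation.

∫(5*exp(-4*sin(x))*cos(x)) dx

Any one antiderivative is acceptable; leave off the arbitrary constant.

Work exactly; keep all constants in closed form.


Step 1. Substitute u = sin(x), turning ∫(5*exp(-4*sin(x))*cos(x)) dx into ∫(5*exp(-4*u)) du: now ∫(5*exp(-4*u)) du.
Step 2. Evaluate the standard form: now -5*exp(-4*u)/4.
Step 3. Substitute back u = sin(x): now -5*exp(-4*sin(x))/4.
Answer: -5*exp(-4*sin(x))/4.


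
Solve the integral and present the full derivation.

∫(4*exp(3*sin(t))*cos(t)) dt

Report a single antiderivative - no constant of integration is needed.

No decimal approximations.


Step 1. Substitute u = sin(t), turning ∫(4*exp(3*sin(t))*cos(t)) dt into ∫(4*exp(3*u)) du: now ∫(4*exp(3*u)) du.
Step 2. Evaluate the standard form: now 4*exp(3*u)/3.
Step 3. Substitute back u = sin(t): now 4*exp(3*sin(t))/3.
Answer: 4*exp(3*sin(t))/3.


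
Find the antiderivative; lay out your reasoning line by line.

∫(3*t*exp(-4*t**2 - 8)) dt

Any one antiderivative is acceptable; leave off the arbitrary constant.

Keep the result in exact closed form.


Step 1. Substitute u = t**2 + 2, turning ∫(3*t*exp(-4*t**2 - 8)) dt into ∫(3*exp(-4*u)/2) du: now ∫(3*exp(-4*u)/2) du.
Step 2. Evaluate the standard form: now -3*exp(-4*u)/8.
Step 3. Substitute back u = t**2 + 2: now -3*exp(-4*t**2 - 8)/8.
Answer: -3*exp(-4*t**2 - 8)/8.


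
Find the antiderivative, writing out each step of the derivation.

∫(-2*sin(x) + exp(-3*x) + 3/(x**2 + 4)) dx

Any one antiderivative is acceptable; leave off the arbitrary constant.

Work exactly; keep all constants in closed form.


Step 1. Rewrite: now ∫(3/(x**2 + 4)) dx + ∫(exp(-3*x)) dx + ∫(-2*sin(x)) dx.
Step 2. Evaluate the standard form: now 2*cos(x) + ∫(3/(x**2 + 4)) dx + ∫(exp(-3*x)) dx.
Step 3. Evaluate the standard form: now 2*cos(x) + 3*atan(x/2)/2 + ∫(exp(-3*x)) dx.
Step 4. Evaluate the standard form: now 2*cos(x) + 3*atan(x/2)/2 - exp(-3*x)/3.
Answer: 2*cos(x) + 3*atan(x/2)/2 - exp(-3*x)/3.


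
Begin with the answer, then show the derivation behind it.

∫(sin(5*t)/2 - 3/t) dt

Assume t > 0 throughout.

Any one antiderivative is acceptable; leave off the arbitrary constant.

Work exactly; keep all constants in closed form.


The answer is -3*log(t) - cos(5*t)/10.
Step 1. Rewrite: now ∫(-3/t) dt + ∫(sin(5*t)/2) dt.
Step 2. Evaluate the standard form [assuming t > 0]: now -3*log(t) + ∫(sin(5*t)/2) dt.
Step 3. Evaluate the standard form: now -3*log(t) - cos(5*t)/10.
Answer: -3*log(t) - cos(5*t)/10.


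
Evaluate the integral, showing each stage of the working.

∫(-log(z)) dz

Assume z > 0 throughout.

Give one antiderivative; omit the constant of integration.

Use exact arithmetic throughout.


Step 1. Integrate ∫(-log(z)) dz by parts with u = log(z), dv = (-1) dz, so v = -z [assuming z > 0]: now -z*log(z) + ∫(1) dz.
Step 2. Evaluate the standard form: now -z*log(z) + z.
Answer: -z*log(z) + z.


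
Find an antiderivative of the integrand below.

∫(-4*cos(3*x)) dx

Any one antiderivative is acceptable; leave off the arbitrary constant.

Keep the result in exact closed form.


Answer: -4*sin(3*x)/3.


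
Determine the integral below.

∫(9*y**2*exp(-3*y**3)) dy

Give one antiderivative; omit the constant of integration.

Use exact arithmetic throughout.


Answer: -exp(-3*y**3).


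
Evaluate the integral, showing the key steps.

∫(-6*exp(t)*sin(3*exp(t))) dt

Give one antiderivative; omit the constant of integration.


Step 1. Substitute u = exp(t), turning ∫(-6*exp(t)*sin(3*exp(t))) dt into ∫(-6*sin(3*u)) du: now ∫(-6*sin(3*u)) du.
Step 2. Evaluate the standard form: now 2*cos(3*u).
Step 3. Substitute back u = exp(t): now 2*cos(3*exp(t)).
Answer: 2*cos(3*exp(t)).


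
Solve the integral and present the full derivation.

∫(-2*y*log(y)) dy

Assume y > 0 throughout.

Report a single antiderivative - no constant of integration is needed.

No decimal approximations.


Step 1. Integrate ∫(-2*y*log(y)) dy by parts with u = log(y), dv = (-2*y) dy, so v = -y**2 [assuming y > 0]: now -y**2*log(y) + ∫(y) dy.
Step 2. Evaluate the standard form: now -y**2*log(y) + y**2/2.
Answer: -y**2*log(y) + y**2/2.


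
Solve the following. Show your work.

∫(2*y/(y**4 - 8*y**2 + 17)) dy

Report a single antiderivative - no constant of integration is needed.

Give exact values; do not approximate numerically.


Step 1. Substitute u = y**2 - 4, turning ∫(2*y/(y**4 - 8*y**2 + 17)) dy into ∫(1/(u**2 + 1)) du: now ∫(1/(u**2 + 1)) du.
Step 2. Evaluate the standard form: now atan(u).
Step 3. Substitute back u = y**2 - 4: now atan(y**2 - 4).
Answer: atan(y**2 - 4).


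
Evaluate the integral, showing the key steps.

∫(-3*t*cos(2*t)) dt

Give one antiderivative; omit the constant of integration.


Step 1. Integrate ∫(-3*t*cos(2*t)) dt by parts with u = t, dv = (-3*cos(2*t)) dt, so v = -3*sin(2*t)/2: now -3*t*sin(2*t)/2 + ∫(3*sin(2*t)/2) dt.
Step 2. Evaluate the standard form: now -3*t*sin(2*t)/2 - 3*cos(2*t)/4.
Answer: -3*t*sin(2*t)/2 - 3*cos(2*t)/4.


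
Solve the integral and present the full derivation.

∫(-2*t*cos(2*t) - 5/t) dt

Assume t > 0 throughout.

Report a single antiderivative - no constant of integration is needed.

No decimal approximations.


Step 1. Rewrite: now ∫(-5/t) dt + ∫(-2*t*cos(2*t)) dt.
Step 2. Evaluate the standard form [assuming t > 0]: now -5*log(t) + ∫(-2*t*cos(2*t)) dt.
Step 3. Integrate ∫(-2*t*cos(2*t)) dt by parts with u = t, dv = (-2*cos(2*t)) dt, so v = -sin(2*t): now -t*sin(2*t) - 5*log(t) + ∫(sin(2*t)) dt.
Step 4. Evaluate the standard form: now -t*sin(2*t) - 5*log(t) - cos(2*t)/2.
Answer: -t*sin(2*t) - 5*log(t) - cos(2*t)/2.


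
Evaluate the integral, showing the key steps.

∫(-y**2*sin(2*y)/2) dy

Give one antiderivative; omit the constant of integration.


Step 1. Integrate ∫(-y**2*sin(2*y)/2) dy by parts with u = y**2, dv = (-sin(2*y)/2) dy, so v = cos(2*y)/4: now y**2*cos(2*y)/4 + ∫(-y*cos(2*y)/2) dy.
Step 2. Integrate ∫(-y*cos(2*y)/2) dy by parts with u = y, dv = (-cos(2*y)/2) dy, so v = -sin(2*y)/4: now y**2*cos(2*y)/4 - y*sin(2*y)/4 + ∫(sin(2*y)/4) dy.
Step 3. Evaluate the standard form: now y**2*cos(2*y)/4 - y*sin(2*y)/4 - cos(2*y)/8.
Answer: y**2*cos(2*y)/4 - y*sin(2*y)/4 - cos(2*y)/8.


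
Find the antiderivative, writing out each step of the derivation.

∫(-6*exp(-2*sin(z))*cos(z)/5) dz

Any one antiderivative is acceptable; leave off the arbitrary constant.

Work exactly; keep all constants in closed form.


Step 1. Substitute u = sin(z), turning ∫(-6*exp(-2*sin(z))*cos(z)/5) dz into ∫(-6*exp(-2*u)/5) du: now ∫(-6*exp(-2*u)/5) du.
Step 2. Evaluate the standard form: now 3*exp(-2*u)/5.
Step 3. Substitute back u = sin(z): now 3*exp(-2*sin(z))/5.
Answer: 3*exp(-2*sin(z))/5.


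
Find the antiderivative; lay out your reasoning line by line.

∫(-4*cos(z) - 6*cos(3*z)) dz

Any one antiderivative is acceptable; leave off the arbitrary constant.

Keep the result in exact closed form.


Step 1. Rewrite: now ∫(-4*cos(z)) dz + ∫(-6*cos(3*z)) dz.
Step 2. Evaluate the standard form: now -2*sin(3*z) + ∫(-4*cos(z)) dz.
Step 3. Evaluate the standard form: now -4*sin(z) - 2*sin(3*z).
Answer: -4*sin(z) - 2*sin(3*z).


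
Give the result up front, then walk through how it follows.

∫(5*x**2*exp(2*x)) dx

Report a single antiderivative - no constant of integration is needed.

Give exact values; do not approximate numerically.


The answer is 5*x**2*exp(2*x)/2 - 5*x*exp(2*x)/2 + 5*exp(2*x)/4.
Step 1. Integrate ∫(5*x**2*exp(2*x)) dx by parts with u = x**2, dv = (5*exp(2*x)) dx, so v = 5*exp(2*x)/2: now 5*x**2*exp(2*x)/2 + ∫(-5*x*exp(2*x)) dx.
Step 2. Integrate ∫(-5*x*exp(2*x)) dx by parts with u = x, dv = (-5*exp(2*x)) dx, so v = -5*exp(2*x)/2: now 5*x**2*exp(2*x)/2 - 5*x*exp(2*x)/2 + ∫(5*exp(2*x)/2) dx.
Step 3. Evaluate the standard form: now 5*x**2*exp(2*x)/2 - 5*x*exp(2*x)/2 + 5*exp(2*x)/4.
Answer: 5*x**2*exp(2*x)/2 - 5*x*exp(2*x)/2 + 5*exp(2*x)/4.


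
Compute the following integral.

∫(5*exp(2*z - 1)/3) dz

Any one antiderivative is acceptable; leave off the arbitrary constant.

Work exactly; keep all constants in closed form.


Answer: 5*exp(2*z - 1)/6.


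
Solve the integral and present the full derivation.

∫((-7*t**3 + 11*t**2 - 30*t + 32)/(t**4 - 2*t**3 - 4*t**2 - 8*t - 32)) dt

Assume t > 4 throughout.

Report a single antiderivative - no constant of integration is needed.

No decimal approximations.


Step 1. Decompose ∫((-7*t**3 + 11*t**2 - 30*t + 32)/(t**4 - 2*t**3 - 4*t**2 - 8*t - 32)) dt by partial fractions, (-7*t**3 + 11*t**2 - 30*t + 32)/(t**4 - 2*t**3 - 4*t**2 - 8*t - 32) = 1/(t**2 + 4) - 4/(t + 2) - 3/(t - 4): now ∫(-3/(t - 4)) dt + ∫(-4/(t + 2)) dt + ∫(1/(t**2 + 4)) dt.
Step 2. Evaluate the standard form [assuming t > 4]: now -3*log(t - 4) + ∫(-4/(t + 2)) dt + ∫(1/(t**2 + 4)) dt.
Step 3. Evaluate the standard form [assuming t > -2]: now -3*log(t - 4) - 4*log(t + 2) + ∫(1/(t**2 + 4)) dt.
Step 4. Evaluate the standard form: now -3*log(t - 4) - 4*log(t + 2) + atan(t/2)/2.
Answer: -3*log(t - 4) - 4*log(t + 2) + atan(t/2)/2.


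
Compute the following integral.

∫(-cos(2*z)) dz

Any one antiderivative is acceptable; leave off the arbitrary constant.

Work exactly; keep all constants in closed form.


Answer: -sin(2*z)/2.


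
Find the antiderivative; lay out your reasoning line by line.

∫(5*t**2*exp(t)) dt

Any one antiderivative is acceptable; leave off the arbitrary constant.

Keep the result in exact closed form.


Step 1. Integrate ∫(5*t**2*exp(t)) dt by parts with u = t**2, dv = (5*exp(t)) dt, so v = 5*exp(t): now 5*t**2*exp(t) + ∫(-10*t*exp(t)) dt.
Step 2. Integrate ∫(-10*t*exp(t)) dt by parts with u = t, dv = (-10*exp(t)) dt, so v = -10*exp(t): now 5*t**2*exp(t) - 10*t*exp(t) + ∫(10*exp(t)) dt.
Step 3. Evaluate the standard form: now 5*t**2*exp(t) - 10*t*exp(t) + 10*exp(t).
Answer: 5*t**2*exp(t) - 10*t*exp(t) + 10*exp(t).


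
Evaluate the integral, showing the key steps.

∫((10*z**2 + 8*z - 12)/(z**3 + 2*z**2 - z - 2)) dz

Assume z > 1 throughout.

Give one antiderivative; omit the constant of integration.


Step 1. Decompose ∫((10*z**2 + 8*z - 12)/(z**3 + 2*z**2 - z - 2)) dz by partial fractions, (10*z**2 + 8*z - 12)/(z**3 + 2*z**2 - z - 2) = 4/(z + 2) + 5/(z + 1) + 1/(z - 1): now ∫(1/(z - 1)) dz + ∫(5/(z + 1)) dz + ∫(4/(z + 2)) dz.
Step 2. Evaluate the standard form [assuming z > -1]: now 5*log(z + 1) + ∫(1/(z - 1)) dz + ∫(4/(z + 2)) dz.
Step 3. Evaluate the standard form [assuming z > -2]: now 5*log(z + 1) + 4*log(z + 2) + ∫(1/(z - 1)) dz.
Step 4. Evaluate the standard form [assuming z > 1]: now log(z - 1) + 5*log(z + 1) + 4*log(z + 2).
Answer: log(z - 1) + 5*log(z + 1) + 4*log(z + 2).
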